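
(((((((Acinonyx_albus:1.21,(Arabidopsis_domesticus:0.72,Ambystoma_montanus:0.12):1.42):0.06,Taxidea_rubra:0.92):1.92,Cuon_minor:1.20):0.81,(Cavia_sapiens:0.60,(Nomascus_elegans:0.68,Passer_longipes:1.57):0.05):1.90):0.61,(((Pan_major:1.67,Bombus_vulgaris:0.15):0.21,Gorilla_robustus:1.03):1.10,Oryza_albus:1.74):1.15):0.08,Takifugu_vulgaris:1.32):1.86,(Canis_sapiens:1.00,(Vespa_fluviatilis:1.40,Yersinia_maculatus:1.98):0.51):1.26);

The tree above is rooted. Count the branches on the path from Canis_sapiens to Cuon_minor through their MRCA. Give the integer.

7

The MRCA of Canis_sapiens and Cuon_minor is the root of the tree.
From Canis_sapiens up to that node: 2 branches. From Cuon_minor up to the same node: 5 branches. Total: 2 + 5 = 7.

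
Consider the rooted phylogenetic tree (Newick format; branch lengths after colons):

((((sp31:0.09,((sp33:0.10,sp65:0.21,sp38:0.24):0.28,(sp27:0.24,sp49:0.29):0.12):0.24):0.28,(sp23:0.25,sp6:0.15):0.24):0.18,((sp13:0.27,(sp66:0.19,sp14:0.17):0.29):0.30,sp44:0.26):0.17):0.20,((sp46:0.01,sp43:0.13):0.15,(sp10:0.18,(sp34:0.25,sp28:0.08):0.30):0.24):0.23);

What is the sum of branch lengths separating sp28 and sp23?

1.72

The path runs sp28 → … → MRCA → … → sp23; the MRCA is the root of the tree.
Branch lengths along that path: 0.08 + 0.30 + 0.24 + 0.23 + 0.20 + 0.18 + 0.24 + 0.25 = 1.72.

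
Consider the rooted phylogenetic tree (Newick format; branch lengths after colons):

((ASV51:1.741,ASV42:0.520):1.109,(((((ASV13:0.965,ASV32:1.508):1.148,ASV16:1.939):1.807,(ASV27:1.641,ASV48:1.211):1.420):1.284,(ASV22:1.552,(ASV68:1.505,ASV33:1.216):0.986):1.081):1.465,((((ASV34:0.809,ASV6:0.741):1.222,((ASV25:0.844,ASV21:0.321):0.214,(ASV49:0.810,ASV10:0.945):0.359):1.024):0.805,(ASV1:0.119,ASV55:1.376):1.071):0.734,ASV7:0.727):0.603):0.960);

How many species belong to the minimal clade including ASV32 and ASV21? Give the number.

The MRCA of ASV32 and ASV21 is the node subtending (((((ASV13,ASV32),ASV16),(ASV27,ASV48)),(ASV22,(ASV68,ASV33))),((((ASV34,ASV6),((ASV25,ASV21),(ASV49,ASV10))),(ASV1,ASV55)),ASV7)).
That clade contains 17 terminal taxa: ASV1, ASV10, ASV13, ASV16, ASV21, ASV22, ASV25, ASV27, ASV32, ASV33, ASV34, ASV48, ASV49, ASV55, ASV6, ASV68, ASV7.

17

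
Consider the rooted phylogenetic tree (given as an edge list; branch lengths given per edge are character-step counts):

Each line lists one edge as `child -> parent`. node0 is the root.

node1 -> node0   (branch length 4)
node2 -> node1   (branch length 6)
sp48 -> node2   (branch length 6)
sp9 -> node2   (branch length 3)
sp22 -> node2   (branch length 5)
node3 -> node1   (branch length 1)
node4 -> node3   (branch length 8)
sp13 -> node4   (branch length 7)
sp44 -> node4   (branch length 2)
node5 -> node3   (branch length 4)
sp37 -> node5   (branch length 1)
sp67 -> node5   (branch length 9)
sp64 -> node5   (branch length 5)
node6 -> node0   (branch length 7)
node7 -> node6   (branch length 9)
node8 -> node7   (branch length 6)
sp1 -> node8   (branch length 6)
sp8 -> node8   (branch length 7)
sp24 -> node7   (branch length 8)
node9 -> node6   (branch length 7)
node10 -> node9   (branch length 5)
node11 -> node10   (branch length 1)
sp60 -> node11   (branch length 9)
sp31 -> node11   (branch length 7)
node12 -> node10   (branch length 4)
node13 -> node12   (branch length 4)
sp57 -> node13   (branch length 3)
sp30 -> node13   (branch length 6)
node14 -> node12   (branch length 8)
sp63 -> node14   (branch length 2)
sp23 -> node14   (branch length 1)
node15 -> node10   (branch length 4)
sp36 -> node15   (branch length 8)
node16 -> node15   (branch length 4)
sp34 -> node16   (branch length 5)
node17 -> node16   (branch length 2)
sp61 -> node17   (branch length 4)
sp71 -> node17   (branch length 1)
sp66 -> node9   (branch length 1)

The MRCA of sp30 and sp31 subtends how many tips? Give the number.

The MRCA of sp30 and sp31 is the node subtending ((sp60,sp31),((sp57,sp30),(sp63,sp23)),(sp36,(sp34,(sp61,sp71)))).
That clade contains 10 terminal taxa: sp23, sp30, sp31, sp34, sp36, sp57, sp60, sp61, sp63, sp71.

10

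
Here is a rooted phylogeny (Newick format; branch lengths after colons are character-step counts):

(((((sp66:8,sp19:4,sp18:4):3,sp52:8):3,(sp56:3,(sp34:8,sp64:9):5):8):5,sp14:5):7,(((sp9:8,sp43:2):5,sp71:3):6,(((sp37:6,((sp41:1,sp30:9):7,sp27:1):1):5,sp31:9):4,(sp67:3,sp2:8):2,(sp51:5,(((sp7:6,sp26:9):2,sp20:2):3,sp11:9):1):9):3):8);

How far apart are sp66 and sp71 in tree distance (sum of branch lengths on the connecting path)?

43

The path runs sp66 → … → MRCA → … → sp71; the MRCA is the root of the tree.
Branch lengths along that path: 8 + 3 + 3 + 5 + 7 + 8 + 6 + 3 = 43.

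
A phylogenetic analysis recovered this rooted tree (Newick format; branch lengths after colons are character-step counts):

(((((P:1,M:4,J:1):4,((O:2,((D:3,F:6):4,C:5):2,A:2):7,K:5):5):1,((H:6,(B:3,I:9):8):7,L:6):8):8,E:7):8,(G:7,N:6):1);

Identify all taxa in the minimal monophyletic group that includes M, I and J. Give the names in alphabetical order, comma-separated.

A, B, C, D, F, H, I, J, K, L, M, O, P

Tracing M: it sits inside (P,M,J).
Tracing I: it sits inside (B,I).
Tracing J: it sits inside (P,M,J).
The smallest clade enclosing all 3 is (((P,M,J),((O,((D,F),C),A),K)),((H,(B,I)),L)); the answer is its 13 terminal taxa in alphabetical order.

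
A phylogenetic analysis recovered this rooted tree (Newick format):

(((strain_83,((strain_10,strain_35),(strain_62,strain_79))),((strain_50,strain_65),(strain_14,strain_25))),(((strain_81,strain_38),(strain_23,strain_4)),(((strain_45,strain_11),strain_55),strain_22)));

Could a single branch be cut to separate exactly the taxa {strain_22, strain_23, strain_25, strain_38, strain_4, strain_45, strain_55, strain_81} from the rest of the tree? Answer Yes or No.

No

The MRCA of the listed taxa is the root, so the smallest clade containing them is the whole tree.
That clade also contains strain_10, strain_11, strain_14, strain_35, strain_50, strain_62, strain_65, strain_79, strain_83, which are not in the proposed group, so the group is not monophyletic.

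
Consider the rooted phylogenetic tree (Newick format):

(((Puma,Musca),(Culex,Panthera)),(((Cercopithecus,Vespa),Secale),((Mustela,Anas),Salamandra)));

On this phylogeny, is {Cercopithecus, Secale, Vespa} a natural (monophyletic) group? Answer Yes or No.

Yes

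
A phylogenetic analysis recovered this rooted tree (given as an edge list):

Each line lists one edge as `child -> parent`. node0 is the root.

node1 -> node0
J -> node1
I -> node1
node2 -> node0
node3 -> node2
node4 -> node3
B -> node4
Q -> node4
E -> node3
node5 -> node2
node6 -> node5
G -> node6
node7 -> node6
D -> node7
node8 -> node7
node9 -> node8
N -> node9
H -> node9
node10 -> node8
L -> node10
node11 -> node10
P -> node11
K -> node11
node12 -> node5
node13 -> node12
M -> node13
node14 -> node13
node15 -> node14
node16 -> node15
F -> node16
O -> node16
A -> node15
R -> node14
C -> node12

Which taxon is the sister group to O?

O attaches to the tree at the node subtending (F,O).
The other lineage descending from that same node — the sister group — is the single tip F.

F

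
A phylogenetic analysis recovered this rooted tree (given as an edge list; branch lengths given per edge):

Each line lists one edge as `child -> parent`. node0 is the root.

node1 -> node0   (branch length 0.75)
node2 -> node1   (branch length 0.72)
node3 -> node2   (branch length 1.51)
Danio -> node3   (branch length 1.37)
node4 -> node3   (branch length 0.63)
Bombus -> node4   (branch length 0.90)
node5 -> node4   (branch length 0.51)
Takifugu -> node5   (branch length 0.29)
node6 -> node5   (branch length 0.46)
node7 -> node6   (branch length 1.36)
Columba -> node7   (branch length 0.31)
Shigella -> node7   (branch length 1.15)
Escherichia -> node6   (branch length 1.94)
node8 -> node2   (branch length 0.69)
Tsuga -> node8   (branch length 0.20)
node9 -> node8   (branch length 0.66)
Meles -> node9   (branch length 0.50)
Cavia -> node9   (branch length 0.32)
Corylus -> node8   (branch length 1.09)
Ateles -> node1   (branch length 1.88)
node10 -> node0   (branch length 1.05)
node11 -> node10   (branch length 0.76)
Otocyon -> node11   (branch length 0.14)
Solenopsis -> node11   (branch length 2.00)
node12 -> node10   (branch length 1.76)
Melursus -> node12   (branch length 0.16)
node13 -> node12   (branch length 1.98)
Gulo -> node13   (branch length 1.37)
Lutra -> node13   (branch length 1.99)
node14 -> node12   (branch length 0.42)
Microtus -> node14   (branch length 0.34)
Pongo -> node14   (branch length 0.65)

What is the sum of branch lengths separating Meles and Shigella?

The path runs Meles → … → MRCA → … → Shigella; the MRCA is the node subtending ((Danio,(Bombus,(Takifugu,((Columba,Shigella),Escherichia)))),(Tsuga,(Meles,Cavia),Corylus)).
Branch lengths along that path: 0.50 + 0.66 + 0.69 + 1.51 + 0.63 + 0.51 + 0.46 + 1.36 + 1.15 = 7.47.

7.47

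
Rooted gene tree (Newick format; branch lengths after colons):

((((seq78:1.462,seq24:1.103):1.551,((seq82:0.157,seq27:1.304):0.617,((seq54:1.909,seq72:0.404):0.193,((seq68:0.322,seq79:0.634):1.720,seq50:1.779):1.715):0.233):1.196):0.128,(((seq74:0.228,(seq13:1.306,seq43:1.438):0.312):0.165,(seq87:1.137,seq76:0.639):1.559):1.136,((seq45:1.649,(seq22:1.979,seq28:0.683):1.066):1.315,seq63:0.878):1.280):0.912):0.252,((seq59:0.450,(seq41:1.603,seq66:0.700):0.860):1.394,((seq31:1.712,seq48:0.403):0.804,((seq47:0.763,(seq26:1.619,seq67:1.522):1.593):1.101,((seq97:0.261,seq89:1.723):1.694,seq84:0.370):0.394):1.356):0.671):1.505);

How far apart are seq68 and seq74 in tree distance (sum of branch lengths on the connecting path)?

The path runs seq68 → … → MRCA → … → seq74; the MRCA is the node subtending (((seq78,seq24),((seq82,seq27),((seq54,seq72),((seq68,seq79),seq50)))),(((seq74,(seq13,seq43)),(seq87,seq76)),((seq45,(seq22,seq28)),seq63))).
Branch lengths along that path: 0.322 + 1.720 + 1.715 + 0.233 + 1.196 + 0.128 + 0.912 + 1.136 + 0.165 + 0.228 = 7.755.

7.755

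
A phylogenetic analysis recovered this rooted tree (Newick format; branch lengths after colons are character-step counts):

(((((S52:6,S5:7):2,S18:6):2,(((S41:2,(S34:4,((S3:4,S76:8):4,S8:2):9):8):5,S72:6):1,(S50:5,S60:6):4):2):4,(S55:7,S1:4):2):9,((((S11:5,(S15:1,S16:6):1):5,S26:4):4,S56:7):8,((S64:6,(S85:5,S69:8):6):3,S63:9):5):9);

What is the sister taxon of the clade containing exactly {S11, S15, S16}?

S26

The clade containing exactly {S11, S15, S16} attaches to the tree at the node subtending ((S11,(S15,S16)),S26).
The other lineage descending from that same node — the sister group — is the single tip S26.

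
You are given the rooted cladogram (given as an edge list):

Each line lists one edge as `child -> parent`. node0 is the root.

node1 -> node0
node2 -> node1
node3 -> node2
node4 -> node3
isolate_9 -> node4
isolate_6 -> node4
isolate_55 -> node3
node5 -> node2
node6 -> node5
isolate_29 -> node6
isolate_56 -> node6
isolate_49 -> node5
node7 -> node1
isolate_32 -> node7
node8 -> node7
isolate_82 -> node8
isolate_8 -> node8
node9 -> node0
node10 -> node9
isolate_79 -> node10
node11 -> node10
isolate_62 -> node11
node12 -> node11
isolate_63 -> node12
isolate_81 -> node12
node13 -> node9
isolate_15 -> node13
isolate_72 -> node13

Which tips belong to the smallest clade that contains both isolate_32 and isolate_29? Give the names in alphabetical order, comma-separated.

Tracing isolate_32: it sits inside (isolate_32,(isolate_82,isolate_8)).
Tracing isolate_29: it sits inside (isolate_29,isolate_56).
The smallest clade enclosing both is ((((isolate_9,isolate_6),isolate_55),((isolate_29,isolate_56),isolate_49)),(isolate_32,(isolate_82,isolate_8))); the answer is its 9 terminal taxa in alphabetical order.

isolate_29, isolate_32, isolate_49, isolate_55, isolate_56, isolate_6, isolate_8, isolate_82, isolate_9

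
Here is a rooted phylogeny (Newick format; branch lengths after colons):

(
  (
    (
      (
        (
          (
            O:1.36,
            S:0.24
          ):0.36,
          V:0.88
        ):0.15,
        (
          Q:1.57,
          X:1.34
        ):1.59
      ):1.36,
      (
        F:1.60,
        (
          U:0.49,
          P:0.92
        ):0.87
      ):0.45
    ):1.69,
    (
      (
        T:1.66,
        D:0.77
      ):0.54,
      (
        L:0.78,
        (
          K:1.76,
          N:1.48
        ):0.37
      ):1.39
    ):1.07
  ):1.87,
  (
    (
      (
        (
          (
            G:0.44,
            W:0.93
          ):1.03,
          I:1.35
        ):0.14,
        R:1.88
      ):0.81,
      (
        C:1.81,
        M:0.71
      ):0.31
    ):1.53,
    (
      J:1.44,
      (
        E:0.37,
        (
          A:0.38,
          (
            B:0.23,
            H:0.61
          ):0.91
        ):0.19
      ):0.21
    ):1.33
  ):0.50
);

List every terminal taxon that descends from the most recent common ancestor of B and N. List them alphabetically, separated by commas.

A, B, C, D, E, F, G, H, I, J, K, L, M, N, O, P, Q, R, S, T, U, V, W, X

Tracing B: it sits inside (B,H).
Tracing N: it sits inside (K,N).
The smallest clade enclosing both is the whole tree (their MRCA is the root), so the answer is all 24 tips in alphabetical order.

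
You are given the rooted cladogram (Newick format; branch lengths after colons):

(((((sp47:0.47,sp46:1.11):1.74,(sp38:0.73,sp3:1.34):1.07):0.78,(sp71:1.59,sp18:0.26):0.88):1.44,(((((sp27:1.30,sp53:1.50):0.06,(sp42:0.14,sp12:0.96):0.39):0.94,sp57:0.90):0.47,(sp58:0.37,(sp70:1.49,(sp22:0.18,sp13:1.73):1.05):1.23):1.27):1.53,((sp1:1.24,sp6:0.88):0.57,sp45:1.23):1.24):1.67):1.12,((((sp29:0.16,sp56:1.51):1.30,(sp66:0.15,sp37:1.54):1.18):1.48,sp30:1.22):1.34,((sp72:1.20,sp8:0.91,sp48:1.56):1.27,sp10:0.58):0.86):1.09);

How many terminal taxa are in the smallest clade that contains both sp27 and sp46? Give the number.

18

The MRCA of sp27 and sp46 is the node subtending ((((sp47,sp46),(sp38,sp3)),(sp71,sp18)),(((((sp27,sp53),(sp42,sp12)),sp57),(sp58,(sp70,(sp22,sp13)))),((sp1,sp6),sp45))).
That clade contains 18 terminal taxa: sp1, sp12, sp13, sp18, sp22, sp27, sp3, sp38, sp42, sp45, sp46, sp47, sp53, sp57, sp58, sp6, sp70, sp71.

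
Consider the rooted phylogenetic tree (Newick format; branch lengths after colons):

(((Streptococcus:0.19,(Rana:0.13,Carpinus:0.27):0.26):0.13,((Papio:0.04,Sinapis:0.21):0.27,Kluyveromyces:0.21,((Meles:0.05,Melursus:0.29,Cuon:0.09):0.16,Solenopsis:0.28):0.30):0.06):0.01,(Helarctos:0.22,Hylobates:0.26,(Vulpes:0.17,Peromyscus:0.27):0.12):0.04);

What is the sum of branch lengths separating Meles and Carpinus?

1.23

The path runs Meles → … → MRCA → … → Carpinus; the MRCA is the node subtending ((Streptococcus,(Rana,Carpinus)),((Papio,Sinapis),Kluyveromyces,((Meles,Melursus,Cuon),Solenopsis))).
Branch lengths along that path: 0.05 + 0.16 + 0.30 + 0.06 + 0.13 + 0.26 + 0.27 = 1.23.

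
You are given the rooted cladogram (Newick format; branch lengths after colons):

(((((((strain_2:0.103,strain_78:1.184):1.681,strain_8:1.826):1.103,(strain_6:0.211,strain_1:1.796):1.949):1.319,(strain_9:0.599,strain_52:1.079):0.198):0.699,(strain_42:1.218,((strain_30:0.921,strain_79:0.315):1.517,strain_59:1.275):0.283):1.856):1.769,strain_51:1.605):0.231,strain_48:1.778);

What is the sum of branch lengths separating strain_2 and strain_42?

The path runs strain_2 → … → MRCA → … → strain_42; the MRCA is the node subtending (((((strain_2,strain_78),strain_8),(strain_6,strain_1)),(strain_9,strain_52)),(strain_42,((strain_30,strain_79),strain_59))).
Branch lengths along that path: 0.103 + 1.681 + 1.103 + 1.319 + 0.699 + 1.856 + 1.218 = 7.979.

7.979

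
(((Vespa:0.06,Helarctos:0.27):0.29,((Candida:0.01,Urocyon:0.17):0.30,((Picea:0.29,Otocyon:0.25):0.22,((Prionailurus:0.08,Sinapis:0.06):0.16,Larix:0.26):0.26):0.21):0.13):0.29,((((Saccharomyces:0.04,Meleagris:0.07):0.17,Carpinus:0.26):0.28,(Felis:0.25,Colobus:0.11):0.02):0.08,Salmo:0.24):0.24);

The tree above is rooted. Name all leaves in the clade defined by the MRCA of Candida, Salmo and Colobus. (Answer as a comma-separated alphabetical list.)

Tracing Candida: it sits inside (Candida,Urocyon).
Tracing Salmo: it sits inside ((((Saccharomyces,Meleagris),Carpinus),(Felis,Colobus)),Salmo).
Tracing Colobus: it sits inside (Felis,Colobus).
The smallest clade enclosing all 3 is the whole tree (their MRCA is the root), so the answer is all 15 tips in alphabetical order.

Candida, Carpinus, Colobus, Felis, Helarctos, Larix, Meleagris, Otocyon, Picea, Prionailurus, Saccharomyces, Salmo, Sinapis, Urocyon, Vespa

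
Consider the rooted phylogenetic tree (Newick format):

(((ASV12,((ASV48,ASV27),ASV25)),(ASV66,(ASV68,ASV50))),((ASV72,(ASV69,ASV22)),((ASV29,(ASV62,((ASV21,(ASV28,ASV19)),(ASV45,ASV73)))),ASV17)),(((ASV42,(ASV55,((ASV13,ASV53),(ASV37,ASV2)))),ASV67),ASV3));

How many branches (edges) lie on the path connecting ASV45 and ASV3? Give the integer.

9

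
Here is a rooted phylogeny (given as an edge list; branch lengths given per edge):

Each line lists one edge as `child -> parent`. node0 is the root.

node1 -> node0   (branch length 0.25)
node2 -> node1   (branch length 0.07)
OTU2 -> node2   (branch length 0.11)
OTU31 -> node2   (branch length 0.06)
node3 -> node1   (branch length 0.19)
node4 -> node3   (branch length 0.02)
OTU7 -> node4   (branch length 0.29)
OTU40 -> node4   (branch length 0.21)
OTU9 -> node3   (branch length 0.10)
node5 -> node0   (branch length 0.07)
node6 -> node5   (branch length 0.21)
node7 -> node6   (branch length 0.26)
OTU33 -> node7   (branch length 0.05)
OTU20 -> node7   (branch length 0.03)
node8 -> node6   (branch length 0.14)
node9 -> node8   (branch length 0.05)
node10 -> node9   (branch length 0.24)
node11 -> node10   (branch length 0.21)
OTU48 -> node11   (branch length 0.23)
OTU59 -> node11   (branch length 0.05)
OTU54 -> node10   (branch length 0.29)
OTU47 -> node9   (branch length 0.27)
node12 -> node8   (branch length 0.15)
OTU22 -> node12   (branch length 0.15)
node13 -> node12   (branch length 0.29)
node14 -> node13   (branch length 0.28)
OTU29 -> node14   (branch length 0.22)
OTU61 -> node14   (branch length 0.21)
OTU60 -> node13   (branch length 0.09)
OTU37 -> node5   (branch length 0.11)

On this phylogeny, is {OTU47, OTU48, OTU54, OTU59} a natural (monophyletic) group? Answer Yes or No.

The most recent common ancestor of these taxa subtends (((OTU48,OTU59),OTU54),OTU47).
That clade has exactly 4 tips — every listed taxon and nothing else — so the group is monophyletic.

Yes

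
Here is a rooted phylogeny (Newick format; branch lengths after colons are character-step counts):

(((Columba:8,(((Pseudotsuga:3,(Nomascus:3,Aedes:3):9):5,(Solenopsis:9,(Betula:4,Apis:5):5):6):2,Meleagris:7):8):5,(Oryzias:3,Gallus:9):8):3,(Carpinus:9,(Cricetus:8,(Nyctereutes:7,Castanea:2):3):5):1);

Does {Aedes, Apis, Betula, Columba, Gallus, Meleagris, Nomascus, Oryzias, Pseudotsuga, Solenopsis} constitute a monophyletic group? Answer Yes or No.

Yes

The most recent common ancestor of these taxa subtends ((Columba,(((Pseudotsuga,(Nomascus,Aedes)),(Solenopsis,(Betula,Apis))),Meleagris)),(Oryzias,Gallus)).
That clade has exactly 10 tips — every listed taxon and nothing else — so the group is monophyletic.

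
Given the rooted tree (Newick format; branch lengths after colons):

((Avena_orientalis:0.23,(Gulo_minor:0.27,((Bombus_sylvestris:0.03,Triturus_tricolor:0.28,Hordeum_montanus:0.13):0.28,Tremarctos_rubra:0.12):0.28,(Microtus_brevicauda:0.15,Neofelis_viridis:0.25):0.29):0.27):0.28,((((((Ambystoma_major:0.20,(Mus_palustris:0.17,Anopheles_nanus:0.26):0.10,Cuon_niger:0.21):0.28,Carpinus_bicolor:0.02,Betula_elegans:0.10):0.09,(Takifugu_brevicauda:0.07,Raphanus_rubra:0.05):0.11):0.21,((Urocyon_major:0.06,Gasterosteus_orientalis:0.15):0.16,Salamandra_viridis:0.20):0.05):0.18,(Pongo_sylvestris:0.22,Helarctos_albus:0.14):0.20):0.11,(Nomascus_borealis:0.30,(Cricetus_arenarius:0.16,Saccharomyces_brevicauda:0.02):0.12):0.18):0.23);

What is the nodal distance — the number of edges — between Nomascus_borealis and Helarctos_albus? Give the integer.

5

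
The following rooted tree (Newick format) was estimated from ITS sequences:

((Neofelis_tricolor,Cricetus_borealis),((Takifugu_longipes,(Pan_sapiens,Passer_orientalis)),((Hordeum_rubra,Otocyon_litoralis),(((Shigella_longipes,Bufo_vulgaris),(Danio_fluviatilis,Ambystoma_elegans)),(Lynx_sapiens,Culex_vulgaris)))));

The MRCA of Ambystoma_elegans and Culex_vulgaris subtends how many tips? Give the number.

6

The MRCA of Ambystoma_elegans and Culex_vulgaris is the node subtending (((Shigella_longipes,Bufo_vulgaris),(Danio_fluviatilis,Ambystoma_elegans)),(Lynx_sapiens,Culex_vulgaris)).
That clade contains 6 terminal taxa: Ambystoma_elegans, Bufo_vulgaris, Culex_vulgaris, Danio_fluviatilis, Lynx_sapiens, Shigella_longipes.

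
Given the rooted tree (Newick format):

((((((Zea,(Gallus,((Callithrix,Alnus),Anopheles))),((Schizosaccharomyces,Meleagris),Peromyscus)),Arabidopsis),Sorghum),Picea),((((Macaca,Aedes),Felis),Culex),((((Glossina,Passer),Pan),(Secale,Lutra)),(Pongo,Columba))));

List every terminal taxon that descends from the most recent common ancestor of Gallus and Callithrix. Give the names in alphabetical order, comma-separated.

Tracing Gallus: it sits inside (Gallus,((Callithrix,Alnus),Anopheles)).
Tracing Callithrix: it sits inside (Callithrix,Alnus).
The smallest clade enclosing both is (Gallus,((Callithrix,Alnus),Anopheles)); the answer is its 4 terminal taxa in alphabetical order.

Alnus, Anopheles, Callithrix, Gallus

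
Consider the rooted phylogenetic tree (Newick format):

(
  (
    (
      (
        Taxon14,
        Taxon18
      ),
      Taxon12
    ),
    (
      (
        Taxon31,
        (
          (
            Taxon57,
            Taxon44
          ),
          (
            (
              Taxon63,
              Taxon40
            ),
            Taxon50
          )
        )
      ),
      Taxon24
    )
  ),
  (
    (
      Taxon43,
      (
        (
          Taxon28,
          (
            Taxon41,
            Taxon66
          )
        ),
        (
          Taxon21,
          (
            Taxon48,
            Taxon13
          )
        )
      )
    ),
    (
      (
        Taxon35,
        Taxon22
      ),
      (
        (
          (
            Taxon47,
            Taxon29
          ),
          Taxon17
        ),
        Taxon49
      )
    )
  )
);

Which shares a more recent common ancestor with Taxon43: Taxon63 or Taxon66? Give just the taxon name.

The MRCA of Taxon43 and Taxon66 subtends (Taxon43,((Taxon28,(Taxon41,Taxon66)),(Taxon21,(Taxon48,Taxon13)))) (7 taxa).
The MRCA of Taxon43 and Taxon63 is the root, subtending the entire tree (23 taxa).
The first is nested inside the second, so Taxon43 shares a more recent common ancestor with Taxon66.

Taxon66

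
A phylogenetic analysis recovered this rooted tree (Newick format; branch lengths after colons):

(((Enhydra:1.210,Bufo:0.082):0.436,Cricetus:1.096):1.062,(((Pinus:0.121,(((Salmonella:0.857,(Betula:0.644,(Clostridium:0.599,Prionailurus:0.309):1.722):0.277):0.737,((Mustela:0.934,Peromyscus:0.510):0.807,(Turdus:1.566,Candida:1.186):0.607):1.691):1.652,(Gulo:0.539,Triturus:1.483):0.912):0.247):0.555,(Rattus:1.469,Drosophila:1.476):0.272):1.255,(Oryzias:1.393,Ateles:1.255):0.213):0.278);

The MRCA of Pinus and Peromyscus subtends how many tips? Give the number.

11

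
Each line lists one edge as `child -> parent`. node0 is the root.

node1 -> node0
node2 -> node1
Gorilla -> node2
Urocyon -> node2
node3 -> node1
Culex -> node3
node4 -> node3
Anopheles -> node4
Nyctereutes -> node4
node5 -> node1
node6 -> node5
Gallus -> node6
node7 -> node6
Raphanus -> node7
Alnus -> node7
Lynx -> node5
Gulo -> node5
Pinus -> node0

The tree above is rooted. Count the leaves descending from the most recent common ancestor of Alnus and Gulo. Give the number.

5

The MRCA of Alnus and Gulo is the node subtending ((Gallus,(Raphanus,Alnus)),Lynx,Gulo).
That clade contains 5 terminal taxa: Alnus, Gallus, Gulo, Lynx, Raphanus.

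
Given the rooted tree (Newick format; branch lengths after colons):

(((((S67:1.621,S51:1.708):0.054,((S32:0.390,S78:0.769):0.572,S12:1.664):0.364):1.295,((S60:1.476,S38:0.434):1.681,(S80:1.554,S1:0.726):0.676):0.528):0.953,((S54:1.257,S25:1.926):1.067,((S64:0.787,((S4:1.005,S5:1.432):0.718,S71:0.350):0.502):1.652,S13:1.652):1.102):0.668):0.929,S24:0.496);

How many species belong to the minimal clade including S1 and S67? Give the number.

9

The MRCA of S1 and S67 is the node subtending (((S67,S51),((S32,S78),S12)),((S60,S38),(S80,S1))).
That clade contains 9 terminal taxa: S1, S12, S32, S38, S51, S60, S67, S78, S80.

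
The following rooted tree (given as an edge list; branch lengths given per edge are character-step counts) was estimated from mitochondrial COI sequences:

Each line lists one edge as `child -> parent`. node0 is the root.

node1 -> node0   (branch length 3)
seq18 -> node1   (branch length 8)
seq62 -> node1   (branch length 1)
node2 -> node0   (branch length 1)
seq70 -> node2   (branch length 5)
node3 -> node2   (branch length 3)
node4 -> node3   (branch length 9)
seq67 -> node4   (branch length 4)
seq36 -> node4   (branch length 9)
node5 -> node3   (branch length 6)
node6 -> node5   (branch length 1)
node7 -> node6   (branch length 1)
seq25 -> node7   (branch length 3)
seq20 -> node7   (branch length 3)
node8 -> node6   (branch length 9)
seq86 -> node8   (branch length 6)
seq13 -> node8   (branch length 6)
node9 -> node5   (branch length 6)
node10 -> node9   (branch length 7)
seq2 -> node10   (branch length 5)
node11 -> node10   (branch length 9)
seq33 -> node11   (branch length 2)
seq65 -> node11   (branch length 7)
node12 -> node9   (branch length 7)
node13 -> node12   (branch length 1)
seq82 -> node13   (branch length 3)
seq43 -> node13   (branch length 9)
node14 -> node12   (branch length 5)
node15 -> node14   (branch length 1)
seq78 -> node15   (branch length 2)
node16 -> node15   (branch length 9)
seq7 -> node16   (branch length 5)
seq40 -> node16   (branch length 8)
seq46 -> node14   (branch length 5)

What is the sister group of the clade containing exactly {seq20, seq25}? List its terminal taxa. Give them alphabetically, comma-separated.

seq13, seq86

The clade containing exactly {seq20, seq25} attaches to the tree at the node subtending ((seq25,seq20),(seq86,seq13)).
The other lineage descending from that same node — the sister group — is (seq86,seq13); its 2 tips in alphabetical order are the answer.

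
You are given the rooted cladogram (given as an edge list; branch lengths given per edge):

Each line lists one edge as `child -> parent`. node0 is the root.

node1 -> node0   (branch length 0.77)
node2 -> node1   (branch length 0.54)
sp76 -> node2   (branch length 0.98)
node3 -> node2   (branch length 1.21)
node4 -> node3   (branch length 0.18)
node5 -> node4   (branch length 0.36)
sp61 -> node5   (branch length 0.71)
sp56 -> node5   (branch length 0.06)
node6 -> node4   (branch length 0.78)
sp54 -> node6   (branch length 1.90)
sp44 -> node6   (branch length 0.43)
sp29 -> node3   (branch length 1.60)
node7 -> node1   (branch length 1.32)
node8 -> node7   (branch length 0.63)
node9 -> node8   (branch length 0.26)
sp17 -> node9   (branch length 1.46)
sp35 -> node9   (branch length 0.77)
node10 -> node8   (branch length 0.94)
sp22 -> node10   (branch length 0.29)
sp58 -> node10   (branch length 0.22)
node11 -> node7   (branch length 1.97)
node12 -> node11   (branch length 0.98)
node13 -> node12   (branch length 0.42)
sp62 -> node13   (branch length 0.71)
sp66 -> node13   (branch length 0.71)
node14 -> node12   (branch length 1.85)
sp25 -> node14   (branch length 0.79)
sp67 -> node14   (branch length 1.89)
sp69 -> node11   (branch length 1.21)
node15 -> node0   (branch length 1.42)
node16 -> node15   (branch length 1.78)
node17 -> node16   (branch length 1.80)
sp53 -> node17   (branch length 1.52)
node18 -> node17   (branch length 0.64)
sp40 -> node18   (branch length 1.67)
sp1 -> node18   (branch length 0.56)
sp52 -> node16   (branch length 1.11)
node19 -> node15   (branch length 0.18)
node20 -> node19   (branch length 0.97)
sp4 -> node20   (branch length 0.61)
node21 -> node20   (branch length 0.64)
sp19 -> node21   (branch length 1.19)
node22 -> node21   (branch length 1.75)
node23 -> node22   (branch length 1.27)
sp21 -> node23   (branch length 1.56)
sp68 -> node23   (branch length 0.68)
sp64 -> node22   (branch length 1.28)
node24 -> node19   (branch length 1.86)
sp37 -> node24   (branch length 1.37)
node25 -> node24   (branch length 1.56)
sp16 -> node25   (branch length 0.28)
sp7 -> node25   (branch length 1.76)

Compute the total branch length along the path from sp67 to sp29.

The path runs sp67 → … → MRCA → … → sp29; the MRCA is the node subtending ((sp76,(((sp61,sp56),(sp54,sp44)),sp29)),(((sp17,sp35),(sp22,sp58)),(((sp62,sp66),(sp25,sp67)),sp69))).
Branch lengths along that path: 1.89 + 1.85 + 0.98 + 1.97 + 1.32 + 0.54 + 1.21 + 1.60 = 11.36.

11.36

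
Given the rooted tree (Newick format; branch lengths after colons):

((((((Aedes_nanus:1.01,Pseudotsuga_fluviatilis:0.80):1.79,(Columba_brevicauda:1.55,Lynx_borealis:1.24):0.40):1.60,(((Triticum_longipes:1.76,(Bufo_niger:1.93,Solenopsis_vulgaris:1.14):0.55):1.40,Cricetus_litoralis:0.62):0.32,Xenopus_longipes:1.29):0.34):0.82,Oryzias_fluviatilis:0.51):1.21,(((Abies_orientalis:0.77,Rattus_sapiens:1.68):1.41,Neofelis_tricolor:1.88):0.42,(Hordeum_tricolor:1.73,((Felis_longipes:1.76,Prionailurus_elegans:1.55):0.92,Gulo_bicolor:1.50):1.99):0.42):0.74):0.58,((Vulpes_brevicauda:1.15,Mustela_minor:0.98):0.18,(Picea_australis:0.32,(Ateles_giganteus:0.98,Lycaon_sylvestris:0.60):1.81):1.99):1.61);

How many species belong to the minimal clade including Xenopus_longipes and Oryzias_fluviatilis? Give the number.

The MRCA of Xenopus_longipes and Oryzias_fluviatilis is the node subtending ((((Aedes_nanus,Pseudotsuga_fluviatilis),(Columba_brevicauda,Lynx_borealis)),(((Triticum_longipes,(Bufo_niger,Solenopsis_vulgaris)),Cricetus_litoralis),Xenopus_longipes)),Oryzias_fluviatilis).
That clade contains 10 terminal taxa: Aedes_nanus, Bufo_niger, Columba_brevicauda, Cricetus_litoralis, Lynx_borealis, Oryzias_fluviatilis, Pseudotsuga_fluviatilis, Solenopsis_vulgaris, Triticum_longipes, Xenopus_longipes.

10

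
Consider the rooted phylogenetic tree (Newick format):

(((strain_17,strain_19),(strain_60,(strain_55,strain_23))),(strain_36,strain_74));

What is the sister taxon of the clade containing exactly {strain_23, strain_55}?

strain_60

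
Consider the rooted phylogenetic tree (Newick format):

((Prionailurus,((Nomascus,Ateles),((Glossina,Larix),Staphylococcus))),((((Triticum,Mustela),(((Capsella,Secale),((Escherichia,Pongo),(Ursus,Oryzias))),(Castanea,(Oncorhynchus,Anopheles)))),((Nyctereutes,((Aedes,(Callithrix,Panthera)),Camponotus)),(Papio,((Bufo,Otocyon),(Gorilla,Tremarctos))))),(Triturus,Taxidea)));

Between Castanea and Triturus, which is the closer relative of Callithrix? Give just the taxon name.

Castanea

The MRCA of Callithrix and Castanea subtends (((Triticum,Mustela),(((Capsella,Secale),((Escherichia,Pongo),(Ursus,Oryzias))),(Castanea,(Oncorhynchus,Anopheles)))),((Nyctereutes,((Aedes,(Callithrix,Panthera)),Camponotus)),(Papio,((Bufo,Otocyon),(Gorilla,Tremarctos))))) (21 taxa).
The MRCA of Callithrix and Triturus subtends ((((Triticum,Mustela),(((Capsella,Secale),((Escherichia,Pongo),(Ursus,Oryzias))),(Castanea,(Oncorhynchus,Anopheles)))),((Nyctereutes,((Aedes,(Callithrix,Panthera)),Camponotus)),(Papio,((Bufo,Otocyon),(Gorilla,Tremarctos))))),(Triturus,Taxidea)) (23 taxa).
The first is nested inside the second, so Callithrix shares a more recent common ancestor with Castanea.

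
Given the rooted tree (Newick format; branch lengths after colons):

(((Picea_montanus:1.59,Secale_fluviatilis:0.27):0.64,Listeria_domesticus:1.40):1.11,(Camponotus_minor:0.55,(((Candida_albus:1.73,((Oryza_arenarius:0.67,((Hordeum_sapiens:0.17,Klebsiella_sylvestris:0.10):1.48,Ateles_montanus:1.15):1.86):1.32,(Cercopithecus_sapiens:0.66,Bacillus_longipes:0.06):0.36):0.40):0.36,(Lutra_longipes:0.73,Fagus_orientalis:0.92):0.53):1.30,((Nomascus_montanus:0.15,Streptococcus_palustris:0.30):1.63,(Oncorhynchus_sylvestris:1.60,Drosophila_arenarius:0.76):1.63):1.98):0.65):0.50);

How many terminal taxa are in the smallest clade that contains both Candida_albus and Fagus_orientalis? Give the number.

9

The MRCA of Candida_albus and Fagus_orientalis is the node subtending ((Candida_albus,((Oryza_arenarius,((Hordeum_sapiens,Klebsiella_sylvestris),Ateles_montanus)),(Cercopithecus_sapiens,Bacillus_longipes))),(Lutra_longipes,Fagus_orientalis)).
That clade contains 9 terminal taxa: Ateles_montanus, Bacillus_longipes, Candida_albus, Cercopithecus_sapiens, Fagus_orientalis, Hordeum_sapiens, Klebsiella_sylvestris, Lutra_longipes, Oryza_arenarius.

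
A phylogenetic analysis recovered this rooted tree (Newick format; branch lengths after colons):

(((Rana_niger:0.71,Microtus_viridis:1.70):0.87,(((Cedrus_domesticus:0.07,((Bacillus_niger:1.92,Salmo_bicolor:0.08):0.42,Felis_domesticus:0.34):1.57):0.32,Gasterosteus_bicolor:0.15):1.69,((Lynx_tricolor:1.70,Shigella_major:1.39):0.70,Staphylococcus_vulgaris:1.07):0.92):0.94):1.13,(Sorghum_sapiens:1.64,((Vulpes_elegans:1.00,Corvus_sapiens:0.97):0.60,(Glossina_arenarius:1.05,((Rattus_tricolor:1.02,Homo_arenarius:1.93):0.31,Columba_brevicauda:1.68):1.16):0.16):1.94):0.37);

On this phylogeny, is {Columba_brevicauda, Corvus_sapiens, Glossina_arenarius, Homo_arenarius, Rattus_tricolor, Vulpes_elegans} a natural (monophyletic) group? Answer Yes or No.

The most recent common ancestor of these taxa subtends ((Vulpes_elegans,Corvus_sapiens),(Glossina_arenarius,((Rattus_tricolor,Homo_arenarius),Columba_brevicauda))).
That clade has exactly 6 tips — every listed taxon and nothing else — so the group is monophyletic.

Yes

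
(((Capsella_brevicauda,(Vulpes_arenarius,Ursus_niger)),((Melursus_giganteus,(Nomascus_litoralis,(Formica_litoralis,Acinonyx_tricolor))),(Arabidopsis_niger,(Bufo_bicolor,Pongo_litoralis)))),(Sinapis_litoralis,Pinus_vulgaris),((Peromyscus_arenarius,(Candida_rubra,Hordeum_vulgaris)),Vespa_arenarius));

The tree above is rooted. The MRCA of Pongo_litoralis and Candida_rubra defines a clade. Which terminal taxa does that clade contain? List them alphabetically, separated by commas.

Acinonyx_tricolor, Arabidopsis_niger, Bufo_bicolor, Candida_rubra, Capsella_brevicauda, Formica_litoralis, Hordeum_vulgaris, Melursus_giganteus, Nomascus_litoralis, Peromyscus_arenarius, Pinus_vulgaris, Pongo_litoralis, Sinapis_litoralis, Ursus_niger, Vespa_arenarius, Vulpes_arenarius

Tracing Pongo_litoralis: it sits inside (Bufo_bicolor,Pongo_litoralis).
Tracing Candida_rubra: it sits inside (Candida_rubra,Hordeum_vulgaris).
The smallest clade enclosing both is the whole tree (their MRCA is the root), so the answer is all 16 tips in alphabetical order.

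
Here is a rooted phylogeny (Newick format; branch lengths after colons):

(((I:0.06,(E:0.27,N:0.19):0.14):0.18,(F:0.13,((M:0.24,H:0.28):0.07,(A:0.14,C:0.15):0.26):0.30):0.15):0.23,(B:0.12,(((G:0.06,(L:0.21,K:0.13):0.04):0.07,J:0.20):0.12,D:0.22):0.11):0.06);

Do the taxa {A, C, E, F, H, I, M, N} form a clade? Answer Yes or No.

Yes

The most recent common ancestor of these taxa subtends ((I,(E,N)),(F,((M,H),(A,C)))).
That clade has exactly 8 tips — every listed taxon and nothing else — so the group is monophyletic.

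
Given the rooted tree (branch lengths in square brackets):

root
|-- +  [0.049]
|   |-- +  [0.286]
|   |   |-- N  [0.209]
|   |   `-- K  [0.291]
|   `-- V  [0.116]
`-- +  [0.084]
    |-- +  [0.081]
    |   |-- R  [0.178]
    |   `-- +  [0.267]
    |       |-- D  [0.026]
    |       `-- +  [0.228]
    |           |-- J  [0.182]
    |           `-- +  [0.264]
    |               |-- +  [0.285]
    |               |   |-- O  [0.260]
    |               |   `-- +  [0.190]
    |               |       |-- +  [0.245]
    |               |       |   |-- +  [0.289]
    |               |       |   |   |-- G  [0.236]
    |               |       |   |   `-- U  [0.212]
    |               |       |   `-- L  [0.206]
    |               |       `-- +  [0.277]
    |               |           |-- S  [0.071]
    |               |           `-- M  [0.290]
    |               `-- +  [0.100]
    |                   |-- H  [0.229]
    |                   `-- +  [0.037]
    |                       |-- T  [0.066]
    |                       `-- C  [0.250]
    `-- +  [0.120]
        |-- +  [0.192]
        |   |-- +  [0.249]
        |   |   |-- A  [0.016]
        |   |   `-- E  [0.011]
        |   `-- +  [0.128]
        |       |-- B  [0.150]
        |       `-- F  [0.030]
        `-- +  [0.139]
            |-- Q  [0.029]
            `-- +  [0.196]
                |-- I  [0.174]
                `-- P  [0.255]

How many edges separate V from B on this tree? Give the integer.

The MRCA of V and B is the root of the tree.
From V up to that node: 2 branches. From B up to the same node: 5 branches. Total: 2 + 5 = 7.

7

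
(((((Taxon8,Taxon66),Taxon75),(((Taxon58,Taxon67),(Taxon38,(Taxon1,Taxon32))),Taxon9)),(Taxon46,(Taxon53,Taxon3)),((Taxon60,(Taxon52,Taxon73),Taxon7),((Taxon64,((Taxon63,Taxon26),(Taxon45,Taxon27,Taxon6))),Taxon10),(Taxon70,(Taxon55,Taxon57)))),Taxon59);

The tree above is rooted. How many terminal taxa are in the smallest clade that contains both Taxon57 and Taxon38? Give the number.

The MRCA of Taxon57 and Taxon38 is the node subtending ((((Taxon8,Taxon66),Taxon75),(((Taxon58,Taxon67),(Taxon38,(Taxon1,Taxon32))),Taxon9)),(Taxon46,(Taxon53,Taxon3)),((Taxon60,(Taxon52,Taxon73),Taxon7),((Taxon64,((Taxon63,Taxon26),(Taxon45,Taxon27,Taxon6))),Taxon10),(Taxon70,(Taxon55,Taxon57)))).
That clade contains 26 terminal taxa: Taxon1, Taxon10, Taxon26, Taxon27, Taxon3, Taxon32, Taxon38, Taxon45, Taxon46, Taxon52, Taxon53, Taxon55, Taxon57, Taxon58, Taxon6, Taxon60, Taxon63, Taxon64, Taxon66, Taxon67, Taxon7, Taxon70, Taxon73, Taxon75, Taxon8, Taxon9.

26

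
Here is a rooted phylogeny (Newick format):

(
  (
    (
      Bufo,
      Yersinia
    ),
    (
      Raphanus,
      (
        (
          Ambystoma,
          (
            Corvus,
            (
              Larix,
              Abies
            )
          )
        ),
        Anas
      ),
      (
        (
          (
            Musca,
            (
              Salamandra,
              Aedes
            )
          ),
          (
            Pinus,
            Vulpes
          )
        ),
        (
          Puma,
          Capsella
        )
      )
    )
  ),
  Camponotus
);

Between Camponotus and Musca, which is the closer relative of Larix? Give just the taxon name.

Musca

The MRCA of Larix and Musca subtends (Raphanus,((Ambystoma,(Corvus,(Larix,Abies))),Anas),(((Musca,(Salamandra,Aedes)),(Pinus,Vulpes)),(Puma,Capsella))) (13 taxa).
The MRCA of Larix and Camponotus is the root, subtending the entire tree (16 taxa).
The first is nested inside the second, so Larix shares a more recent common ancestor with Musca.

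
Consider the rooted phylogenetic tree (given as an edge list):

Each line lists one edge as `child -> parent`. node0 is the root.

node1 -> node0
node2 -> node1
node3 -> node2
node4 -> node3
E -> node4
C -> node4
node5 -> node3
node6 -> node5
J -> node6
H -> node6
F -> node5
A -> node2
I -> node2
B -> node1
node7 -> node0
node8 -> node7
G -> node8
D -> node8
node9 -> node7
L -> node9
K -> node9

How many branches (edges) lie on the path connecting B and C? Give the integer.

The MRCA of B and C is the node subtending ((((E,C),((J,H),F)),A,I),B).
From B up to that node: 1 branch. From C up to the same node: 4 branches. Total: 1 + 4 = 5.

5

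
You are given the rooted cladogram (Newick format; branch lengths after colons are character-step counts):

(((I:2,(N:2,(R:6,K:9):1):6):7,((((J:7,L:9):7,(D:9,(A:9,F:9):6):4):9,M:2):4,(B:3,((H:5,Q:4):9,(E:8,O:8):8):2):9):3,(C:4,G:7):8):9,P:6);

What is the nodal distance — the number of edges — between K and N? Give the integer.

3

The MRCA of K and N is the node subtending (N,(R,K)).
From K up to that node: 2 branches. From N up to the same node: 1 branch. Total: 2 + 1 = 3.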